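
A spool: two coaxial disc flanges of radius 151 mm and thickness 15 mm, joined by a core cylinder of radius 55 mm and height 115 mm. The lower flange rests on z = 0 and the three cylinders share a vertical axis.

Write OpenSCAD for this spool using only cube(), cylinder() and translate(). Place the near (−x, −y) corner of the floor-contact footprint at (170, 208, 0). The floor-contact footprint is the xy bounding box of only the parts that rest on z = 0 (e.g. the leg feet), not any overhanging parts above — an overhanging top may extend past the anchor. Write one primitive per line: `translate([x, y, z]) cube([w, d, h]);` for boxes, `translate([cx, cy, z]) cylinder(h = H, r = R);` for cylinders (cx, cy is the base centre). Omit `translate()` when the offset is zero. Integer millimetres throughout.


translate([321, 359, 0]) cylinder(h = 15, r = 151);
translate([321, 359, 15]) cylinder(h = 115, r = 55);
translate([321, 359, 130]) cylinder(h = 15, r = 151);


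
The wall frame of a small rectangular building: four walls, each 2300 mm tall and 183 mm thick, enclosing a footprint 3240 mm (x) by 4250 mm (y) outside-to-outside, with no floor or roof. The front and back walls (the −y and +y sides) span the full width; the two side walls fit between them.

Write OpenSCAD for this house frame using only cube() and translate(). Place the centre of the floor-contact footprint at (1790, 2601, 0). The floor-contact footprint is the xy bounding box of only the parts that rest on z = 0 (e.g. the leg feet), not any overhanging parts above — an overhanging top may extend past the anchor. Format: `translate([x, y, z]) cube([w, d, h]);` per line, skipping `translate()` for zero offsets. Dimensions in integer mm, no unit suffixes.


translate([170, 476, 0]) cube([3240, 183, 2300]);
translate([170, 4543, 0]) cube([3240, 183, 2300]);
translate([170, 659, 0]) cube([183, 3884, 2300]);
translate([3227, 659, 0]) cube([183, 3884, 2300]);


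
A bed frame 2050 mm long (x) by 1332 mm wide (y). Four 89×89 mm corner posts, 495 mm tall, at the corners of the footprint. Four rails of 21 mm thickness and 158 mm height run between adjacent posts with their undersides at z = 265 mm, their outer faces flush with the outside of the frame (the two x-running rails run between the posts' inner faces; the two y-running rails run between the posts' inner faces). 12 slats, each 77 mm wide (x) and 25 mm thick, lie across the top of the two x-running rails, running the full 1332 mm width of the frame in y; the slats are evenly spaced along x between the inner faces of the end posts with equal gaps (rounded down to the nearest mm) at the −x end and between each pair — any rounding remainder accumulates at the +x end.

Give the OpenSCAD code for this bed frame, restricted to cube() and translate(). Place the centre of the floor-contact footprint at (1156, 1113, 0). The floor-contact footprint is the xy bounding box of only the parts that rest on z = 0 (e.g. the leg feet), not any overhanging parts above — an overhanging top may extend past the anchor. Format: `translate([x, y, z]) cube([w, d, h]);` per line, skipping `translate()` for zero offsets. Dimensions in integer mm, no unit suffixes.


translate([131, 447, 0]) cube([89, 89, 495]);
translate([131, 1690, 0]) cube([89, 89, 495]);
translate([2092, 447, 0]) cube([89, 89, 495]);
translate([2092, 1690, 0]) cube([89, 89, 495]);
translate([220, 447, 265]) cube([1872, 21, 158]);
translate([220, 1758, 265]) cube([1872, 21, 158]);
translate([131, 536, 265]) cube([21, 1154, 158]);
translate([2160, 536, 265]) cube([21, 1154, 158]);
translate([292, 447, 423]) cube([77, 1332, 25]);
translate([441, 447, 423]) cube([77, 1332, 25]);
translate([590, 447, 423]) cube([77, 1332, 25]);
translate([739, 447, 423]) cube([77, 1332, 25]);
translate([888, 447, 423]) cube([77, 1332, 25]);
translate([1037, 447, 423]) cube([77, 1332, 25]);
translate([1186, 447, 423]) cube([77, 1332, 25]);
translate([1335, 447, 423]) cube([77, 1332, 25]);
translate([1484, 447, 423]) cube([77, 1332, 25]);
translate([1633, 447, 423]) cube([77, 1332, 25]);
translate([1782, 447, 423]) cube([77, 1332, 25]);
translate([1931, 447, 423]) cube([77, 1332, 25]);


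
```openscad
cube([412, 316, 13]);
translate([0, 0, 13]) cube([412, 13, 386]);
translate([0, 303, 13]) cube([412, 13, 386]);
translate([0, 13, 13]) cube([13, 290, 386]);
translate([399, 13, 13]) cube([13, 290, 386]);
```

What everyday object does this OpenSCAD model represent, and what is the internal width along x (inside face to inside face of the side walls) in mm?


An open box. The internal width is 386 mm.

A 412×316 base slab with four walls standing on it — an open box. The base is 412 mm wide and the walls are 13 mm thick, so the internal width is 412 − 2 × 13 = 386 mm.


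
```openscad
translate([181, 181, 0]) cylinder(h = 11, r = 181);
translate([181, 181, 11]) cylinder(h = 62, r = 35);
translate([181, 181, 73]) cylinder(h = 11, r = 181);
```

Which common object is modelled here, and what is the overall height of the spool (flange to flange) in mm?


A spool. The overall height is 84 mm.

Three coaxial cylinders, large–small–large — a spool. Two 11 mm flanges and a 62 mm core give 11 + 62 + 11 = 84 mm.


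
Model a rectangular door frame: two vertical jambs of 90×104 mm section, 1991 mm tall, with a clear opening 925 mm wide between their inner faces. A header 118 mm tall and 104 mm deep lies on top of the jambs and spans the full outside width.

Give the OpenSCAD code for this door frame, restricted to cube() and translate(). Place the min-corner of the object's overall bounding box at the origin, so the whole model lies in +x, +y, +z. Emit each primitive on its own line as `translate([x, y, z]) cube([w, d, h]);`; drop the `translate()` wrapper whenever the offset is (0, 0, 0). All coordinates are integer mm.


cube([90, 104, 1991]);
translate([1015, 0, 0]) cube([90, 104, 1991]);
translate([0, 0, 1991]) cube([1105, 104, 118]);


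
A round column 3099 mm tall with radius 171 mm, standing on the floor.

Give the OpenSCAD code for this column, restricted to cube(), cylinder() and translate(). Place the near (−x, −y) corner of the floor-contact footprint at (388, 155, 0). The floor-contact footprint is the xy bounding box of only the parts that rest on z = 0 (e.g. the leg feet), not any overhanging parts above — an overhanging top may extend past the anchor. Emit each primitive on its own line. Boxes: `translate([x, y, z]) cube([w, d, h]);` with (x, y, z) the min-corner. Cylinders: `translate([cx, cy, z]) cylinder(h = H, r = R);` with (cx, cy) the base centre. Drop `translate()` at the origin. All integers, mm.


translate([559, 326, 0]) cylinder(h = 3099, r = 171);


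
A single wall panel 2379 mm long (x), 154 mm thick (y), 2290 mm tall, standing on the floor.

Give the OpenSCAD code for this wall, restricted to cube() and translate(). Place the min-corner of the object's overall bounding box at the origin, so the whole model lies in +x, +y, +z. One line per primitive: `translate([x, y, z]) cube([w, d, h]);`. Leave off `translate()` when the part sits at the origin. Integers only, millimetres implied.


cube([2379, 154, 2290]);


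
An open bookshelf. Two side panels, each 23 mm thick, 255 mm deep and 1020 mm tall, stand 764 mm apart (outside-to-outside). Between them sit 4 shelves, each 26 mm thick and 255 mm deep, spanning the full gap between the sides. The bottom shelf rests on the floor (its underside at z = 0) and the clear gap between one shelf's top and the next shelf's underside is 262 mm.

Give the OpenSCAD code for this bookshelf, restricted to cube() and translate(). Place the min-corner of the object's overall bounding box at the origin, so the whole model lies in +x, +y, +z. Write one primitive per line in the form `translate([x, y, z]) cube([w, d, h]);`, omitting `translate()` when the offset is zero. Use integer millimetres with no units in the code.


cube([23, 255, 1020]);
translate([741, 0, 0]) cube([23, 255, 1020]);
translate([23, 0, 0]) cube([718, 255, 26]);
translate([23, 0, 288]) cube([718, 255, 26]);
translate([23, 0, 576]) cube([718, 255, 26]);
translate([23, 0, 864]) cube([718, 255, 26]);


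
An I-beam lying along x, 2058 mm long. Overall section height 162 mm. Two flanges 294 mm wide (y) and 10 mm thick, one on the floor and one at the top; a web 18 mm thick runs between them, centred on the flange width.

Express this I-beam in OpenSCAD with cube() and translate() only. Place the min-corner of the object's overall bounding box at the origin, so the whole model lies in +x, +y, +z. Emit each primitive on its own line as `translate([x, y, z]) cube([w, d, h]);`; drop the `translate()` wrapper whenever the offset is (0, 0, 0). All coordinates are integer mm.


cube([2058, 294, 10]);
translate([0, 138, 10]) cube([2058, 18, 142]);
translate([0, 0, 152]) cube([2058, 294, 10]);


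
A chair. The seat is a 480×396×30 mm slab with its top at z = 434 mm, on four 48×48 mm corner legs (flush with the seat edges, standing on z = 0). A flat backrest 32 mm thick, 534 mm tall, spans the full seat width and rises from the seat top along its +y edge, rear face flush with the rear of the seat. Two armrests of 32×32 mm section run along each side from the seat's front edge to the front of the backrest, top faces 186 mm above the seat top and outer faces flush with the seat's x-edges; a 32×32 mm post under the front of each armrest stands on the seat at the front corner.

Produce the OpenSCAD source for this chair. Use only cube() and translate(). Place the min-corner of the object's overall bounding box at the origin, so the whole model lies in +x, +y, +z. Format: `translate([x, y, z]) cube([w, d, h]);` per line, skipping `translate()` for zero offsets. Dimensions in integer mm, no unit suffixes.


// leg_h = 434 - 30 = 404
// arm post h = 186 - 32 = 154
translate([0, 0, 404]) cube([480, 396, 30]);
cube([48, 48, 404]);
translate([432, 0, 0]) cube([48, 48, 404]);
translate([0, 348, 0]) cube([48, 48, 404]);
translate([432, 348, 0]) cube([48, 48, 404]);
translate([0, 364, 434]) cube([480, 32, 534]);
translate([0, 0, 588]) cube([32, 364, 32]);
translate([448, 0, 588]) cube([32, 364, 32]);
translate([0, 0, 434]) cube([32, 32, 154]);
translate([448, 0, 434]) cube([32, 32, 154]);


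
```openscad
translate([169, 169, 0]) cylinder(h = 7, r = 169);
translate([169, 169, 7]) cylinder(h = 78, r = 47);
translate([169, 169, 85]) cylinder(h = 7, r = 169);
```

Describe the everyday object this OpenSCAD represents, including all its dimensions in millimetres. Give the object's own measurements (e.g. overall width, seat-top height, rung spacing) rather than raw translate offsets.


A spool: two coaxial disc flanges of radius 169 mm and thickness 7 mm, joined by a core cylinder of radius 47 mm and height 78 mm. The lower flange rests on z = 0 and the three cylinders share a vertical axis.


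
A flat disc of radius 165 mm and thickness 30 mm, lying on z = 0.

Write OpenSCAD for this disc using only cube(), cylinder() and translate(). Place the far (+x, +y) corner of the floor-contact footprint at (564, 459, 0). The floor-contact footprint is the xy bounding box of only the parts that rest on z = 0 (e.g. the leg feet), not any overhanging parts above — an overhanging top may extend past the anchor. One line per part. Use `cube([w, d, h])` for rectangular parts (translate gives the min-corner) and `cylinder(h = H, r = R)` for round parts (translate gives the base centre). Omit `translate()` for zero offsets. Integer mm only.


translate([399, 294, 0]) cylinder(h = 30, r = 165);


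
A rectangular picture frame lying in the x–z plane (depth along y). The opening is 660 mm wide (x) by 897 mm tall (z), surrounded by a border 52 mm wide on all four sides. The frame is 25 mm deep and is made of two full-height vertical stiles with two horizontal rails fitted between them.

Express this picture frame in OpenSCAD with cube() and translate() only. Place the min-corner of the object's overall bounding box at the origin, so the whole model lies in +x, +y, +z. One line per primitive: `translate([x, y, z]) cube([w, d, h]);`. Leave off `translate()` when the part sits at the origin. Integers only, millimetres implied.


cube([52, 25, 1001]);
translate([712, 0, 0]) cube([52, 25, 1001]);
translate([52, 0, 0]) cube([660, 25, 52]);
translate([52, 0, 949]) cube([660, 25, 52]);


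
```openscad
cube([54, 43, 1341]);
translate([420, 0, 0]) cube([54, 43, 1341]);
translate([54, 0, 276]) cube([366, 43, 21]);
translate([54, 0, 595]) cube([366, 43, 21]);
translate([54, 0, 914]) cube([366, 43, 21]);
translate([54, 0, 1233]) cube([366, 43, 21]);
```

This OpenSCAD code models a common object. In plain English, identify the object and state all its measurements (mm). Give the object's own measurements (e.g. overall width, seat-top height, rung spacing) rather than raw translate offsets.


A straight ladder. Two 54×43 mm vertical rails, 1341 mm tall, stand 474 mm apart (outside-to-outside) with their front faces coplanar on the −y side. 4 rungs, each 43 mm deep and 21 mm tall, span between the inner faces of the rails, front faces flush with the rails. The lowest rung's underside is at z = 276 mm and rungs are spaced 319 mm apart (underside to underside).


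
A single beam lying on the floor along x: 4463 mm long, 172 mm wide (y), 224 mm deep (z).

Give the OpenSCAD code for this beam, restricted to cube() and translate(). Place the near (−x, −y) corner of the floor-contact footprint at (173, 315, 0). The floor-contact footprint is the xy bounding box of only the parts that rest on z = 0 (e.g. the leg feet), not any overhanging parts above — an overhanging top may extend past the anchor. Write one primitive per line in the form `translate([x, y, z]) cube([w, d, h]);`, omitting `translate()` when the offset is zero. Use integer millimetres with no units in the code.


translate([173, 315, 0]) cube([4463, 172, 224]);


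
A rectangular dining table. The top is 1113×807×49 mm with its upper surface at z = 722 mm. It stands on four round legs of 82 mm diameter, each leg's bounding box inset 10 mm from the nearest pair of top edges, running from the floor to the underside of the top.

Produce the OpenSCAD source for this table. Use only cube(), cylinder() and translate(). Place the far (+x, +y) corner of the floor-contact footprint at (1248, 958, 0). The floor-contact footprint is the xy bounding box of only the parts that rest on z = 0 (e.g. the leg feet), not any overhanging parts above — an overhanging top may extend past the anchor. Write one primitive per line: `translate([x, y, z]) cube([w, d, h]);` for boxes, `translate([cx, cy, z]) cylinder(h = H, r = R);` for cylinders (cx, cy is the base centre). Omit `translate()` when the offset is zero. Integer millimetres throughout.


// leg_h = 722 - 49 = 673
translate([145, 161, 673]) cube([1113, 807, 49]);
translate([196, 212, 0]) cylinder(h = 673, r = 41);
translate([1207, 212, 0]) cylinder(h = 673, r = 41);
translate([196, 917, 0]) cylinder(h = 673, r = 41);
translate([1207, 917, 0]) cylinder(h = 673, r = 41);


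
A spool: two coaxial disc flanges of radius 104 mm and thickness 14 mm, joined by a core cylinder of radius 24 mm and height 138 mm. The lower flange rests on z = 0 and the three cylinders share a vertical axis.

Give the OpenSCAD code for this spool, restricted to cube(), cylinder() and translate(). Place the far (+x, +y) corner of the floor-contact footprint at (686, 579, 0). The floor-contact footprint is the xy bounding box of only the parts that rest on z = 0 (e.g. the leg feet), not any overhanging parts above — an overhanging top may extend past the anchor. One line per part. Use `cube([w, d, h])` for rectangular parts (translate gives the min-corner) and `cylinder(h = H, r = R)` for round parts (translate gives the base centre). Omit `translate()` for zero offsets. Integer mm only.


translate([582, 475, 0]) cylinder(h = 14, r = 104);
translate([582, 475, 14]) cylinder(h = 138, r = 24);
translate([582, 475, 152]) cylinder(h = 14, r = 104);


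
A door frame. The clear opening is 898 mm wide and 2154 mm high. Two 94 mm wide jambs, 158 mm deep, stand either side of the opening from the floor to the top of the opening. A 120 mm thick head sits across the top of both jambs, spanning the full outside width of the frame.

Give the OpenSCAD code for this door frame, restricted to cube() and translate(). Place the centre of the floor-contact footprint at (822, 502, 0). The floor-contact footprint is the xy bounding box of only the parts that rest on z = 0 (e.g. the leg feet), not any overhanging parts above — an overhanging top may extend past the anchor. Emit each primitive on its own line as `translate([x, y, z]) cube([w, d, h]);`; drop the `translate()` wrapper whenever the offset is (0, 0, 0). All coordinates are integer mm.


translate([279, 423, 0]) cube([94, 158, 2154]);
translate([1271, 423, 0]) cube([94, 158, 2154]);
translate([279, 423, 2154]) cube([1086, 158, 120]);


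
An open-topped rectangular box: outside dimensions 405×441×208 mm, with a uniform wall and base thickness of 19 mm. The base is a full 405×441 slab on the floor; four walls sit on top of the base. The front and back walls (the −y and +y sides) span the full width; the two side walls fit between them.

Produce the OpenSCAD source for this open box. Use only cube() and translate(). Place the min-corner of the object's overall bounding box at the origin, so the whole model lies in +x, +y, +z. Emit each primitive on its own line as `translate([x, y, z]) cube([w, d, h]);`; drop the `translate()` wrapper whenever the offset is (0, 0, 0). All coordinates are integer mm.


cube([405, 441, 19]);
translate([0, 0, 19]) cube([405, 19, 189]);
translate([0, 422, 19]) cube([405, 19, 189]);
translate([0, 19, 19]) cube([19, 403, 189]);
translate([386, 19, 19]) cube([19, 403, 189]);


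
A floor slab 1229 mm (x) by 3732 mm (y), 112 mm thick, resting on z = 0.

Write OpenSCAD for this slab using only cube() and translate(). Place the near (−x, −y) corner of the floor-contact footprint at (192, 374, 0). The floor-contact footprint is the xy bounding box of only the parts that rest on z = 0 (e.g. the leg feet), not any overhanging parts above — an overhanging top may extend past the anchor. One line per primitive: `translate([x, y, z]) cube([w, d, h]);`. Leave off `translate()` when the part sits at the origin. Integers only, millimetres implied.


translate([192, 374, 0]) cube([1229, 3732, 112]);


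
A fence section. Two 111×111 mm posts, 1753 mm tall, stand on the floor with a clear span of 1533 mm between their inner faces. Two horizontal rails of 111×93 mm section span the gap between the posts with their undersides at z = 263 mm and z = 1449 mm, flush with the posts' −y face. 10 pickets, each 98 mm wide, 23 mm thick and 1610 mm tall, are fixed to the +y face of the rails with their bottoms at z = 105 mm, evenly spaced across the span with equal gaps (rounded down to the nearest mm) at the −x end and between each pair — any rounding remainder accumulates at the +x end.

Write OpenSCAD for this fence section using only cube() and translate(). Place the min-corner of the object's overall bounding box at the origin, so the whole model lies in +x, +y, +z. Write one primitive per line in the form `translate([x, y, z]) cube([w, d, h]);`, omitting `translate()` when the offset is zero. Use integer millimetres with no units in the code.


cube([111, 111, 1753]);
translate([1644, 0, 0]) cube([111, 111, 1753]);
translate([111, 0, 263]) cube([1533, 111, 93]);
translate([111, 0, 1449]) cube([1533, 111, 93]);
translate([161, 111, 105]) cube([98, 23, 1610]);
translate([309, 111, 105]) cube([98, 23, 1610]);
translate([457, 111, 105]) cube([98, 23, 1610]);
translate([605, 111, 105]) cube([98, 23, 1610]);
translate([753, 111, 105]) cube([98, 23, 1610]);
translate([901, 111, 105]) cube([98, 23, 1610]);
translate([1049, 111, 105]) cube([98, 23, 1610]);
translate([1197, 111, 105]) cube([98, 23, 1610]);
translate([1345, 111, 105]) cube([98, 23, 1610]);
translate([1493, 111, 105]) cube([98, 23, 1610]);


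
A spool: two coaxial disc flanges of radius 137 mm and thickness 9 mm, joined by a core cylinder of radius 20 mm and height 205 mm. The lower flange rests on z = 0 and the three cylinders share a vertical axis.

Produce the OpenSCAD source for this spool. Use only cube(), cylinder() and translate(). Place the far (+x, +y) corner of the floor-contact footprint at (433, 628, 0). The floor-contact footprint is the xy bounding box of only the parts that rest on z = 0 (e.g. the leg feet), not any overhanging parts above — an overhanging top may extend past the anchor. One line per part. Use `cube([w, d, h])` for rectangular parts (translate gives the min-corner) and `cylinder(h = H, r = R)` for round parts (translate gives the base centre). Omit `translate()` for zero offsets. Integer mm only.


translate([296, 491, 0]) cylinder(h = 9, r = 137);
translate([296, 491, 9]) cylinder(h = 205, r = 20);
translate([296, 491, 214]) cylinder(h = 9, r = 137);


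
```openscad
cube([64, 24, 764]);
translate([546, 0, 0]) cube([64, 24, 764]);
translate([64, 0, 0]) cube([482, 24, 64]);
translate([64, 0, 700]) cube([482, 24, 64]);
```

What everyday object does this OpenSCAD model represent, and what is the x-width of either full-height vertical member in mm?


A picture frame. The border width is 64 mm.

Four thin pieces enclosing a rectangular opening — a picture frame. The two full-height stiles are 764 mm tall; the top rail sits at z = 700 and is 64 mm tall, so the border above the opening is 764 − 700 = 64 mm, matching the stile x-width.


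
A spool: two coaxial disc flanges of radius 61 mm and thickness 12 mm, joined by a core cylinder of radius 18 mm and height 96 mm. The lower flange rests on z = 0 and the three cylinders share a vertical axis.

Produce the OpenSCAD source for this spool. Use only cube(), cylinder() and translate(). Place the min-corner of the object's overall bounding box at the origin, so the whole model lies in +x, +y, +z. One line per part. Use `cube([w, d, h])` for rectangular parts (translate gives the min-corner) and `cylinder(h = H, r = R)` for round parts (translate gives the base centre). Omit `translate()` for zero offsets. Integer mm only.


translate([61, 61, 0]) cylinder(h = 12, r = 61);
translate([61, 61, 12]) cylinder(h = 96, r = 18);
translate([61, 61, 108]) cylinder(h = 12, r = 61);


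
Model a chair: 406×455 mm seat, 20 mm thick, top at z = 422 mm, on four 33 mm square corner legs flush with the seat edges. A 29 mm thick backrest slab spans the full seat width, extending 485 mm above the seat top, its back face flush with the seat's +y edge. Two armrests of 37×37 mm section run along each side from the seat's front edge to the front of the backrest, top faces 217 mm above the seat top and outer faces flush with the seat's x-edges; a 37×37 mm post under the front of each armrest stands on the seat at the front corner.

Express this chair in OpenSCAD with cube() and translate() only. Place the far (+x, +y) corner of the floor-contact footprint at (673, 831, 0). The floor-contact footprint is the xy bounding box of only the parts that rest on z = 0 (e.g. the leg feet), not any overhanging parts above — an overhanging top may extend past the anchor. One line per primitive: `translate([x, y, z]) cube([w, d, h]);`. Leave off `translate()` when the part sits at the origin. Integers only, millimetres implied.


translate([267, 376, 402]) cube([406, 455, 20]);
translate([267, 376, 0]) cube([33, 33, 402]);
translate([640, 376, 0]) cube([33, 33, 402]);
translate([267, 798, 0]) cube([33, 33, 402]);
translate([640, 798, 0]) cube([33, 33, 402]);
translate([267, 802, 422]) cube([406, 29, 485]);
translate([267, 376, 602]) cube([37, 426, 37]);
translate([636, 376, 602]) cube([37, 426, 37]);
translate([267, 376, 422]) cube([37, 37, 180]);
translate([636, 376, 422]) cube([37, 37, 180]);


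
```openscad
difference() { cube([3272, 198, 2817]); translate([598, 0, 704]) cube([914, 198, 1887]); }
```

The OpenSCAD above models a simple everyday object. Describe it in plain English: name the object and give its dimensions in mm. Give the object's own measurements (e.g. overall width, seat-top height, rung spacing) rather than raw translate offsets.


A wall 3272 mm long (x), 198 mm thick (y), 2817 mm tall, with a rectangular window opening cut through it. The opening is 914 mm wide and 1887 mm tall; its sill is at z = 704 mm and its near (−x) edge is 598 mm from the wall's −x end. The opening passes through the full wall thickness.


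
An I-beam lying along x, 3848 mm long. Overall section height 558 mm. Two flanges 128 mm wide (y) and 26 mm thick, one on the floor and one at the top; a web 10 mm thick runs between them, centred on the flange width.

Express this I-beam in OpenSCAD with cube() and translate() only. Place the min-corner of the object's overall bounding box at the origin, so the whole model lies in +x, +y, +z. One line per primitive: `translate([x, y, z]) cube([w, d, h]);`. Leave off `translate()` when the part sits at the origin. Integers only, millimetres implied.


cube([3848, 128, 26]);
translate([0, 59, 26]) cube([3848, 10, 506]);
translate([0, 0, 532]) cube([3848, 128, 26]);


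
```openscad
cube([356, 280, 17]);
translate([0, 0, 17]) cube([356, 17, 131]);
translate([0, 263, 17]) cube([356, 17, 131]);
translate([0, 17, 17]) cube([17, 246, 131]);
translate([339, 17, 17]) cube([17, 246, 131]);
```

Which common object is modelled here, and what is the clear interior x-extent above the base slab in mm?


An open box. The internal width is 322 mm.

A 356×280 base slab with four walls standing on it — an open box. The base is 356 mm wide and the walls are 17 mm thick, so the internal width is 356 − 2 × 17 = 322 mm.


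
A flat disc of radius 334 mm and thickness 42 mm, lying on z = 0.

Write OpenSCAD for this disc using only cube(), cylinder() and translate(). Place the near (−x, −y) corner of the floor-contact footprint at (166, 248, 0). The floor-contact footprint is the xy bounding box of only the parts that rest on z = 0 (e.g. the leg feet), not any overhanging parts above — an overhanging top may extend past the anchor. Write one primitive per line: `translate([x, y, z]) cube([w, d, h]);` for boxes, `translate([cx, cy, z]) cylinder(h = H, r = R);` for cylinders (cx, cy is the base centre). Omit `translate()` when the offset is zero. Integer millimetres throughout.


translate([500, 582, 0]) cylinder(h = 42, r = 334);


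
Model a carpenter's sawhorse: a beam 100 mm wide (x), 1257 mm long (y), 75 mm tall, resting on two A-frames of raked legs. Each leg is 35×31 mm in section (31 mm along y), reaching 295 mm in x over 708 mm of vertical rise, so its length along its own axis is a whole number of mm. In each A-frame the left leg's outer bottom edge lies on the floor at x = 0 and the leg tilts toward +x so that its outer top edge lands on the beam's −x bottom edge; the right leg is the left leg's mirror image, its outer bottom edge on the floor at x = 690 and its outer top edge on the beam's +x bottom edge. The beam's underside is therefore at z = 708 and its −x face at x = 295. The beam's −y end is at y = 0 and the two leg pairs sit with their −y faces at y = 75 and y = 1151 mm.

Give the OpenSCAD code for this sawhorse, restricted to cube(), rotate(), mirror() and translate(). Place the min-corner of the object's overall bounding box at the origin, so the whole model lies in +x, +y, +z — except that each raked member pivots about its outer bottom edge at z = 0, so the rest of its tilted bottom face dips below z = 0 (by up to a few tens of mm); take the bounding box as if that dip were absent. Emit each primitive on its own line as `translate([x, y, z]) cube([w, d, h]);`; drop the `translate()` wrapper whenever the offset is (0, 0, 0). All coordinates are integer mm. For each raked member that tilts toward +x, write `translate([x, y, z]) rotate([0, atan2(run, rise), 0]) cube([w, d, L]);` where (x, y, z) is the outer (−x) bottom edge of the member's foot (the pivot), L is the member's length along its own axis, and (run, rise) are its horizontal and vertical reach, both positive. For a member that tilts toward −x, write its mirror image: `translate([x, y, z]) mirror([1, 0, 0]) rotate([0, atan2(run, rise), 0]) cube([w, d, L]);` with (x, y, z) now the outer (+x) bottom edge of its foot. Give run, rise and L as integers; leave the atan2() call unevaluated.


// leg length = √(295² + 708²) = 767
// right-leg outer foot x = 2·295 + 100 = 690
// beam min-corner = (295, 0, 708)
translate([295, 0, 708]) cube([100, 1257, 75]);
translate([0, 75, 0]) rotate([0, atan2(295, 708), 0]) cube([35, 31, 767]);
translate([690, 75, 0]) mirror([1, 0, 0]) rotate([0, atan2(295, 708), 0]) cube([35, 31, 767]);
translate([0, 1151, 0]) rotate([0, atan2(295, 708), 0]) cube([35, 31, 767]);
translate([690, 1151, 0]) mirror([1, 0, 0]) rotate([0, atan2(295, 708), 0]) cube([35, 31, 767]);


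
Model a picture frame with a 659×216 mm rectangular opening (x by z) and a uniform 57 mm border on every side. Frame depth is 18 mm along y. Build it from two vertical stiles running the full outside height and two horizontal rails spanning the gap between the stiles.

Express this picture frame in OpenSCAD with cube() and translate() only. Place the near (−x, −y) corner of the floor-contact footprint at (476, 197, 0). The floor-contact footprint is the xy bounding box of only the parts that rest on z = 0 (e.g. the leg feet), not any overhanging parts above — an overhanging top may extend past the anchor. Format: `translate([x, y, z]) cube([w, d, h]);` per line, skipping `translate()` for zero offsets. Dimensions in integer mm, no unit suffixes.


translate([476, 197, 0]) cube([57, 18, 330]);
translate([1192, 197, 0]) cube([57, 18, 330]);
translate([533, 197, 0]) cube([659, 18, 57]);
translate([533, 197, 273]) cube([659, 18, 57]);


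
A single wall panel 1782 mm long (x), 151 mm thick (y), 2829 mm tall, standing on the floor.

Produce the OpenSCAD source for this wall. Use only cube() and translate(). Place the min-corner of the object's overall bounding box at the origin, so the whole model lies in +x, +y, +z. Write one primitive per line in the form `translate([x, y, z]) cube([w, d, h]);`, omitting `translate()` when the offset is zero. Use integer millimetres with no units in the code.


cube([1782, 151, 2829]);


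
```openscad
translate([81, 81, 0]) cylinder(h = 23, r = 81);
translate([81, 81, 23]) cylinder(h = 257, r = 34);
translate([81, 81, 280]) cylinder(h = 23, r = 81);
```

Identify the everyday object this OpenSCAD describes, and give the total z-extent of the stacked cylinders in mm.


A spool. The overall height is 303 mm.

Three coaxial cylinders, large–small–large — a spool. Two 23 mm flanges and a 257 mm core give 23 + 257 + 23 = 303 mm.


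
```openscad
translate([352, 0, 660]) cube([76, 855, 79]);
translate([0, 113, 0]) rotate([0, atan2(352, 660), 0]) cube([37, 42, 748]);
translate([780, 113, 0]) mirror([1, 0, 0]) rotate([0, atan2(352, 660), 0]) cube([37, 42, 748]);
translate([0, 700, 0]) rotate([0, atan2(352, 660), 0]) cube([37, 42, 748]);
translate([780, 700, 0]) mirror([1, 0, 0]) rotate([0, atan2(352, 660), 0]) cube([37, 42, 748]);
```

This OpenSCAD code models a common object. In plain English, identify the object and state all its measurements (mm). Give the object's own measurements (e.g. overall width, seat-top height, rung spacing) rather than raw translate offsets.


A sawhorse. A 76×855×79 mm beam (x, y, z) sits on two A-frame leg pairs. Each pair is two raked legs of 37×42 mm section (42 mm along y) splaying symmetrically in x. Each leg rises 660 mm vertically over 352 mm of horizontal reach and is 748 mm long along its own axis. Every leg's outer bottom edge rests on the floor and its outer top edge meets a bottom edge of the beam — the left legs (tilting toward +x) meet the beam's −x bottom edge, the right legs (their mirror images, tilting toward −x) meet its +x bottom edge — so the leg tops tuck under the beam, the beam's underside is 660 mm above the floor, and the feet are 780 mm apart outside-to-outside with the beam centred between them. The two leg pairs are set in 113 mm from either end of the beam.


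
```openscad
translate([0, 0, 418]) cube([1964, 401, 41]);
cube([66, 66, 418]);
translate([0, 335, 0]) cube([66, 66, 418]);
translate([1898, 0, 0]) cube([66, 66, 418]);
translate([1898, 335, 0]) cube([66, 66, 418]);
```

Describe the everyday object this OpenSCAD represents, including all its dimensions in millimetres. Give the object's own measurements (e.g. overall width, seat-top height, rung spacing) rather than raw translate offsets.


A long wooden bench with a 1964 mm (x) × 401 mm (y) seat, 41 mm thick, its top surface 459 mm above the floor. Four 66 mm square legs at the seat corners, flush with the edges, run from z = 0 to the seat underside.


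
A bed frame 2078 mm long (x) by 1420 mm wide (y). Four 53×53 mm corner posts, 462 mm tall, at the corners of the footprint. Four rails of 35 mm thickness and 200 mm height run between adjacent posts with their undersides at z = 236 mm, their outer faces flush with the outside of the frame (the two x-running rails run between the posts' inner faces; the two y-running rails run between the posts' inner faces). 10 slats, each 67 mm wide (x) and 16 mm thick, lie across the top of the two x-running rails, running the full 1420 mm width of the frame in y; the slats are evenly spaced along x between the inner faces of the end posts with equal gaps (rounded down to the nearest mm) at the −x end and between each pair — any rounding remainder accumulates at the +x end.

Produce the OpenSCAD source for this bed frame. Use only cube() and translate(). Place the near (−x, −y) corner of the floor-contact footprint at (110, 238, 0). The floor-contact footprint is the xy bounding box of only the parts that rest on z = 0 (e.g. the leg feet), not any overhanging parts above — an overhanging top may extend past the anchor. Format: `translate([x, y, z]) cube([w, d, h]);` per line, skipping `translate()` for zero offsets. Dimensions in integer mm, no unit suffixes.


translate([110, 238, 0]) cube([53, 53, 462]);
translate([110, 1605, 0]) cube([53, 53, 462]);
translate([2135, 238, 0]) cube([53, 53, 462]);
translate([2135, 1605, 0]) cube([53, 53, 462]);
translate([163, 238, 236]) cube([1972, 35, 200]);
translate([163, 1623, 236]) cube([1972, 35, 200]);
translate([110, 291, 236]) cube([35, 1314, 200]);
translate([2153, 291, 236]) cube([35, 1314, 200]);
translate([281, 238, 436]) cube([67, 1420, 16]);
translate([466, 238, 436]) cube([67, 1420, 16]);
translate([651, 238, 436]) cube([67, 1420, 16]);
translate([836, 238, 436]) cube([67, 1420, 16]);
translate([1021, 238, 436]) cube([67, 1420, 16]);
translate([1206, 238, 436]) cube([67, 1420, 16]);
translate([1391, 238, 436]) cube([67, 1420, 16]);
translate([1576, 238, 436]) cube([67, 1420, 16]);
translate([1761, 238, 436]) cube([67, 1420, 16]);
translate([1946, 238, 436]) cube([67, 1420, 16]);


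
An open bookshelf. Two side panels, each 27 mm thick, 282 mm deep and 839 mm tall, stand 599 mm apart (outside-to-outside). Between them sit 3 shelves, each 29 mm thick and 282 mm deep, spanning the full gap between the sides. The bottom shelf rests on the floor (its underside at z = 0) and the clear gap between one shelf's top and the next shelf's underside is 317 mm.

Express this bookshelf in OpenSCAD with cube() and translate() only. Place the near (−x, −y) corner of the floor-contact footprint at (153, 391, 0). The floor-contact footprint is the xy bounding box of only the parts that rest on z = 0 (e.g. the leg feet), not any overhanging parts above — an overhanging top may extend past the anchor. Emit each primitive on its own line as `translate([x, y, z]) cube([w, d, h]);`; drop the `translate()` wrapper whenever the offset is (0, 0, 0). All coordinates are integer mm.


translate([153, 391, 0]) cube([27, 282, 839]);
translate([725, 391, 0]) cube([27, 282, 839]);
translate([180, 391, 0]) cube([545, 282, 29]);
translate([180, 391, 346]) cube([545, 282, 29]);
translate([180, 391, 692]) cube([545, 282, 29]);


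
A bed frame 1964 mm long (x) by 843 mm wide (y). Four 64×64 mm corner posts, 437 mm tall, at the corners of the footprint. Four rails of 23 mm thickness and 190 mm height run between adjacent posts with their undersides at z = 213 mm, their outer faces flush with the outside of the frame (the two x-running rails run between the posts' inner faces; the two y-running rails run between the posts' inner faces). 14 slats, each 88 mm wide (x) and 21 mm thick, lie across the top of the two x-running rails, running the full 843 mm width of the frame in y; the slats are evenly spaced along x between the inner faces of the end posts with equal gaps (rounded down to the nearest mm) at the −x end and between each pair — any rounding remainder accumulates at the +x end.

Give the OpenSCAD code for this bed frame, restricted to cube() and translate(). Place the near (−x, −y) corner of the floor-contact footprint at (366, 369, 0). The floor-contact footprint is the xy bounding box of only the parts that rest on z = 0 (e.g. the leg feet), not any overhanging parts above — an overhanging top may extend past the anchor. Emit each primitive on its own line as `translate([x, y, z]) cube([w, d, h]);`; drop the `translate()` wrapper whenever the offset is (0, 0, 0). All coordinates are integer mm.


// slat z = rail_z + rail_h = 213 + 190 = 403
// slat gap = ⌊(1836 − 14·88) / 15⌋ = 40
translate([366, 369, 0]) cube([64, 64, 437]);
translate([366, 1148, 0]) cube([64, 64, 437]);
translate([2266, 369, 0]) cube([64, 64, 437]);
translate([2266, 1148, 0]) cube([64, 64, 437]);
translate([430, 369, 213]) cube([1836, 23, 190]);
translate([430, 1189, 213]) cube([1836, 23, 190]);
translate([366, 433, 213]) cube([23, 715, 190]);
translate([2307, 433, 213]) cube([23, 715, 190]);
translate([470, 369, 403]) cube([88, 843, 21]);
translate([598, 369, 403]) cube([88, 843, 21]);
translate([726, 369, 403]) cube([88, 843, 21]);
translate([854, 369, 403]) cube([88, 843, 21]);
translate([982, 369, 403]) cube([88, 843, 21]);
translate([1110, 369, 403]) cube([88, 843, 21]);
translate([1238, 369, 403]) cube([88, 843, 21]);
translate([1366, 369, 403]) cube([88, 843, 21]);
translate([1494, 369, 403]) cube([88, 843, 21]);
translate([1622, 369, 403]) cube([88, 843, 21]);
translate([1750, 369, 403]) cube([88, 843, 21]);
translate([1878, 369, 403]) cube([88, 843, 21]);
translate([2006, 369, 403]) cube([88, 843, 21]);
translate([2134, 369, 403]) cube([88, 843, 21]);


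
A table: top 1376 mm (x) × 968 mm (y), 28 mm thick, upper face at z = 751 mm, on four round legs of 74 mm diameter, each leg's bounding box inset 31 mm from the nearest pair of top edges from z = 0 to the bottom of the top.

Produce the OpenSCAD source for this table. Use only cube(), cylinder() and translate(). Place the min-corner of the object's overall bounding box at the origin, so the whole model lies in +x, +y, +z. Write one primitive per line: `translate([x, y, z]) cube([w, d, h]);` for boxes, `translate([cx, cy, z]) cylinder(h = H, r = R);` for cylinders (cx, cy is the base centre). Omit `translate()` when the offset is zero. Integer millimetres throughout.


translate([0, 0, 723]) cube([1376, 968, 28]);
translate([68, 68, 0]) cylinder(h = 723, r = 37);
translate([1308, 68, 0]) cylinder(h = 723, r = 37);
translate([68, 900, 0]) cylinder(h = 723, r = 37);
translate([1308, 900, 0]) cylinder(h = 723, r = 37);


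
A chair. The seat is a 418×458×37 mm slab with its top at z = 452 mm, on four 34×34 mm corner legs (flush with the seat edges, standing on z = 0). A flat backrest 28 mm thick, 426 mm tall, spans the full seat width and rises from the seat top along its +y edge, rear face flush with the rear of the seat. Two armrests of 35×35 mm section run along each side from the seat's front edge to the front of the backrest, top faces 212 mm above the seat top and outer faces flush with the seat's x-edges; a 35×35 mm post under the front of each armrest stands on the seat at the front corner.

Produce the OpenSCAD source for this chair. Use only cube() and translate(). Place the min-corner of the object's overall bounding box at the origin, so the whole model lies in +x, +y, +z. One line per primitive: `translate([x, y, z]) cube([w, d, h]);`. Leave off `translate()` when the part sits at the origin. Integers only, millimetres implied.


translate([0, 0, 415]) cube([418, 458, 37]);
cube([34, 34, 415]);
translate([384, 0, 0]) cube([34, 34, 415]);
translate([0, 424, 0]) cube([34, 34, 415]);
translate([384, 424, 0]) cube([34, 34, 415]);
translate([0, 430, 452]) cube([418, 28, 426]);
translate([0, 0, 629]) cube([35, 430, 35]);
translate([383, 0, 629]) cube([35, 430, 35]);
translate([0, 0, 452]) cube([35, 35, 177]);
translate([383, 0, 452]) cube([35, 35, 177]);
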